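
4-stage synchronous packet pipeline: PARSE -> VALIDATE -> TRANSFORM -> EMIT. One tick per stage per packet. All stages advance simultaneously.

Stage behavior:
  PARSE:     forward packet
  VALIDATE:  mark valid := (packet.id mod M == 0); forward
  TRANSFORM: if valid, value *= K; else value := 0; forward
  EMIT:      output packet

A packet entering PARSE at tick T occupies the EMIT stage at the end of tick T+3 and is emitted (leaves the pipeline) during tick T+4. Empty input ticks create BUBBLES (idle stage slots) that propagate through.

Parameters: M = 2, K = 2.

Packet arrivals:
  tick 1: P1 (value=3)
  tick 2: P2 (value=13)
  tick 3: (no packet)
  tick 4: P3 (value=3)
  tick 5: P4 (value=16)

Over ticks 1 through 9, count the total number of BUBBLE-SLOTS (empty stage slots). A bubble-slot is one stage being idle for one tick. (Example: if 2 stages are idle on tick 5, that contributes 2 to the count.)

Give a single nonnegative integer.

Answer: 20

Derivation:
Tick 1: [PARSE:P1(v=3,ok=F), VALIDATE:-, TRANSFORM:-, EMIT:-] out:-; bubbles=3
Tick 2: [PARSE:P2(v=13,ok=F), VALIDATE:P1(v=3,ok=F), TRANSFORM:-, EMIT:-] out:-; bubbles=2
Tick 3: [PARSE:-, VALIDATE:P2(v=13,ok=T), TRANSFORM:P1(v=0,ok=F), EMIT:-] out:-; bubbles=2
Tick 4: [PARSE:P3(v=3,ok=F), VALIDATE:-, TRANSFORM:P2(v=26,ok=T), EMIT:P1(v=0,ok=F)] out:-; bubbles=1
Tick 5: [PARSE:P4(v=16,ok=F), VALIDATE:P3(v=3,ok=F), TRANSFORM:-, EMIT:P2(v=26,ok=T)] out:P1(v=0); bubbles=1
Tick 6: [PARSE:-, VALIDATE:P4(v=16,ok=T), TRANSFORM:P3(v=0,ok=F), EMIT:-] out:P2(v=26); bubbles=2
Tick 7: [PARSE:-, VALIDATE:-, TRANSFORM:P4(v=32,ok=T), EMIT:P3(v=0,ok=F)] out:-; bubbles=2
Tick 8: [PARSE:-, VALIDATE:-, TRANSFORM:-, EMIT:P4(v=32,ok=T)] out:P3(v=0); bubbles=3
Tick 9: [PARSE:-, VALIDATE:-, TRANSFORM:-, EMIT:-] out:P4(v=32); bubbles=4
Total bubble-slots: 20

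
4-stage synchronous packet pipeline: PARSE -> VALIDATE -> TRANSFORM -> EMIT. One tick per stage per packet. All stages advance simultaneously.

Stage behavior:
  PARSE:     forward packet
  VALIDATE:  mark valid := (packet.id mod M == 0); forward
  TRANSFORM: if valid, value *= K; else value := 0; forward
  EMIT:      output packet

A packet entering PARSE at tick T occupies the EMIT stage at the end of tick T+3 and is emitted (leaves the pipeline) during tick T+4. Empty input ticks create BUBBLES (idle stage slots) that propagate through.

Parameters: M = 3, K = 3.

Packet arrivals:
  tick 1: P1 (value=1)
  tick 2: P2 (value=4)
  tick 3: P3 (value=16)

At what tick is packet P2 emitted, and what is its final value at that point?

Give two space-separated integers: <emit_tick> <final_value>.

Tick 1: [PARSE:P1(v=1,ok=F), VALIDATE:-, TRANSFORM:-, EMIT:-] out:-; in:P1
Tick 2: [PARSE:P2(v=4,ok=F), VALIDATE:P1(v=1,ok=F), TRANSFORM:-, EMIT:-] out:-; in:P2
Tick 3: [PARSE:P3(v=16,ok=F), VALIDATE:P2(v=4,ok=F), TRANSFORM:P1(v=0,ok=F), EMIT:-] out:-; in:P3
Tick 4: [PARSE:-, VALIDATE:P3(v=16,ok=T), TRANSFORM:P2(v=0,ok=F), EMIT:P1(v=0,ok=F)] out:-; in:-
Tick 5: [PARSE:-, VALIDATE:-, TRANSFORM:P3(v=48,ok=T), EMIT:P2(v=0,ok=F)] out:P1(v=0); in:-
Tick 6: [PARSE:-, VALIDATE:-, TRANSFORM:-, EMIT:P3(v=48,ok=T)] out:P2(v=0); in:-
Tick 7: [PARSE:-, VALIDATE:-, TRANSFORM:-, EMIT:-] out:P3(v=48); in:-
P2: arrives tick 2, valid=False (id=2, id%3=2), emit tick 6, final value 0

Answer: 6 0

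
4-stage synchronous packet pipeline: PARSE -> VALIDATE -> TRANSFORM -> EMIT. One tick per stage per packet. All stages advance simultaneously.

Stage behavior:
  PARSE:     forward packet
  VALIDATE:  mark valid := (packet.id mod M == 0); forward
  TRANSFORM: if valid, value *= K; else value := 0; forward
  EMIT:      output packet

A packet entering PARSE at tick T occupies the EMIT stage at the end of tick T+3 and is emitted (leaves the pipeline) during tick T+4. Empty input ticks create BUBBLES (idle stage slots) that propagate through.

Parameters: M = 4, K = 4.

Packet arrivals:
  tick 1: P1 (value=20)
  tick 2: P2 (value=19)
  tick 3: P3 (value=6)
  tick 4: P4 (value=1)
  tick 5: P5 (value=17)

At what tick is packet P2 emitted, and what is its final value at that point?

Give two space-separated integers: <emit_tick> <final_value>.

Tick 1: [PARSE:P1(v=20,ok=F), VALIDATE:-, TRANSFORM:-, EMIT:-] out:-; in:P1
Tick 2: [PARSE:P2(v=19,ok=F), VALIDATE:P1(v=20,ok=F), TRANSFORM:-, EMIT:-] out:-; in:P2
Tick 3: [PARSE:P3(v=6,ok=F), VALIDATE:P2(v=19,ok=F), TRANSFORM:P1(v=0,ok=F), EMIT:-] out:-; in:P3
Tick 4: [PARSE:P4(v=1,ok=F), VALIDATE:P3(v=6,ok=F), TRANSFORM:P2(v=0,ok=F), EMIT:P1(v=0,ok=F)] out:-; in:P4
Tick 5: [PARSE:P5(v=17,ok=F), VALIDATE:P4(v=1,ok=T), TRANSFORM:P3(v=0,ok=F), EMIT:P2(v=0,ok=F)] out:P1(v=0); in:P5
Tick 6: [PARSE:-, VALIDATE:P5(v=17,ok=F), TRANSFORM:P4(v=4,ok=T), EMIT:P3(v=0,ok=F)] out:P2(v=0); in:-
Tick 7: [PARSE:-, VALIDATE:-, TRANSFORM:P5(v=0,ok=F), EMIT:P4(v=4,ok=T)] out:P3(v=0); in:-
Tick 8: [PARSE:-, VALIDATE:-, TRANSFORM:-, EMIT:P5(v=0,ok=F)] out:P4(v=4); in:-
Tick 9: [PARSE:-, VALIDATE:-, TRANSFORM:-, EMIT:-] out:P5(v=0); in:-
P2: arrives tick 2, valid=False (id=2, id%4=2), emit tick 6, final value 0

Answer: 6 0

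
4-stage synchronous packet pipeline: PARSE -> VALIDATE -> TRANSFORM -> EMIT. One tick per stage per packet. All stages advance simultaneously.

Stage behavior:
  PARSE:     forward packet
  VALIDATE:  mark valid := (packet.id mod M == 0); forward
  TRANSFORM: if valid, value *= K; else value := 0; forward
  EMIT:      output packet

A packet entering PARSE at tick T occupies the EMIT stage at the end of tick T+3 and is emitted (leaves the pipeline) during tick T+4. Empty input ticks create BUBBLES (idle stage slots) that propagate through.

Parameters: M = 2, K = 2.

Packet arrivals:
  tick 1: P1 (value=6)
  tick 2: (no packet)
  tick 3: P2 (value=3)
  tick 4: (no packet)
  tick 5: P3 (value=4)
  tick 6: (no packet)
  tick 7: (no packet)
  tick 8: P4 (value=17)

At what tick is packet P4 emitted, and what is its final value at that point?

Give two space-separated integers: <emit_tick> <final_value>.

Tick 1: [PARSE:P1(v=6,ok=F), VALIDATE:-, TRANSFORM:-, EMIT:-] out:-; in:P1
Tick 2: [PARSE:-, VALIDATE:P1(v=6,ok=F), TRANSFORM:-, EMIT:-] out:-; in:-
Tick 3: [PARSE:P2(v=3,ok=F), VALIDATE:-, TRANSFORM:P1(v=0,ok=F), EMIT:-] out:-; in:P2
Tick 4: [PARSE:-, VALIDATE:P2(v=3,ok=T), TRANSFORM:-, EMIT:P1(v=0,ok=F)] out:-; in:-
Tick 5: [PARSE:P3(v=4,ok=F), VALIDATE:-, TRANSFORM:P2(v=6,ok=T), EMIT:-] out:P1(v=0); in:P3
Tick 6: [PARSE:-, VALIDATE:P3(v=4,ok=F), TRANSFORM:-, EMIT:P2(v=6,ok=T)] out:-; in:-
Tick 7: [PARSE:-, VALIDATE:-, TRANSFORM:P3(v=0,ok=F), EMIT:-] out:P2(v=6); in:-
Tick 8: [PARSE:P4(v=17,ok=F), VALIDATE:-, TRANSFORM:-, EMIT:P3(v=0,ok=F)] out:-; in:P4
Tick 9: [PARSE:-, VALIDATE:P4(v=17,ok=T), TRANSFORM:-, EMIT:-] out:P3(v=0); in:-
Tick 10: [PARSE:-, VALIDATE:-, TRANSFORM:P4(v=34,ok=T), EMIT:-] out:-; in:-
Tick 11: [PARSE:-, VALIDATE:-, TRANSFORM:-, EMIT:P4(v=34,ok=T)] out:-; in:-
Tick 12: [PARSE:-, VALIDATE:-, TRANSFORM:-, EMIT:-] out:P4(v=34); in:-
P4: arrives tick 8, valid=True (id=4, id%2=0), emit tick 12, final value 34

Answer: 12 34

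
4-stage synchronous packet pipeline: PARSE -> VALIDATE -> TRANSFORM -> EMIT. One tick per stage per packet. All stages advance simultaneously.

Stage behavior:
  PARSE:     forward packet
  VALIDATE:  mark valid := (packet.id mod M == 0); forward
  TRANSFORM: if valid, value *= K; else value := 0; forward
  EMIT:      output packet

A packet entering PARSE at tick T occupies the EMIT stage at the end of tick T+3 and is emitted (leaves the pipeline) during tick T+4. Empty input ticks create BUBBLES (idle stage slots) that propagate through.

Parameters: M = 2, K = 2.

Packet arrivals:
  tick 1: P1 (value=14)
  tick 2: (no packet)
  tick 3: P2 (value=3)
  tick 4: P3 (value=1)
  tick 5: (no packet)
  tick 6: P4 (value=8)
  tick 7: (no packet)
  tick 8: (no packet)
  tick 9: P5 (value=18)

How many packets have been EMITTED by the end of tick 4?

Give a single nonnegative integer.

Tick 1: [PARSE:P1(v=14,ok=F), VALIDATE:-, TRANSFORM:-, EMIT:-] out:-; in:P1
Tick 2: [PARSE:-, VALIDATE:P1(v=14,ok=F), TRANSFORM:-, EMIT:-] out:-; in:-
Tick 3: [PARSE:P2(v=3,ok=F), VALIDATE:-, TRANSFORM:P1(v=0,ok=F), EMIT:-] out:-; in:P2
Tick 4: [PARSE:P3(v=1,ok=F), VALIDATE:P2(v=3,ok=T), TRANSFORM:-, EMIT:P1(v=0,ok=F)] out:-; in:P3
Emitted by tick 4: []

Answer: 0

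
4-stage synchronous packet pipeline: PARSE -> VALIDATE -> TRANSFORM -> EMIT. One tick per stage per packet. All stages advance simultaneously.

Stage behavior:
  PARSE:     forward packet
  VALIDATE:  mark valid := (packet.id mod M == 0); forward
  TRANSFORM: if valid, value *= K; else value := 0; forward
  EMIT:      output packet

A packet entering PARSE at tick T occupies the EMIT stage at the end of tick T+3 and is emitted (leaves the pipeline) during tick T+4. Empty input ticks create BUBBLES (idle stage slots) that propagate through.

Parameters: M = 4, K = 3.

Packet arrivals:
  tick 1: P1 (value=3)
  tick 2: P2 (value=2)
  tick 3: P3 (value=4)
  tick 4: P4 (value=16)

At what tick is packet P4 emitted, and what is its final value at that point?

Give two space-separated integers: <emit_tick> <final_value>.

Answer: 8 48

Derivation:
Tick 1: [PARSE:P1(v=3,ok=F), VALIDATE:-, TRANSFORM:-, EMIT:-] out:-; in:P1
Tick 2: [PARSE:P2(v=2,ok=F), VALIDATE:P1(v=3,ok=F), TRANSFORM:-, EMIT:-] out:-; in:P2
Tick 3: [PARSE:P3(v=4,ok=F), VALIDATE:P2(v=2,ok=F), TRANSFORM:P1(v=0,ok=F), EMIT:-] out:-; in:P3
Tick 4: [PARSE:P4(v=16,ok=F), VALIDATE:P3(v=4,ok=F), TRANSFORM:P2(v=0,ok=F), EMIT:P1(v=0,ok=F)] out:-; in:P4
Tick 5: [PARSE:-, VALIDATE:P4(v=16,ok=T), TRANSFORM:P3(v=0,ok=F), EMIT:P2(v=0,ok=F)] out:P1(v=0); in:-
Tick 6: [PARSE:-, VALIDATE:-, TRANSFORM:P4(v=48,ok=T), EMIT:P3(v=0,ok=F)] out:P2(v=0); in:-
Tick 7: [PARSE:-, VALIDATE:-, TRANSFORM:-, EMIT:P4(v=48,ok=T)] out:P3(v=0); in:-
Tick 8: [PARSE:-, VALIDATE:-, TRANSFORM:-, EMIT:-] out:P4(v=48); in:-
P4: arrives tick 4, valid=True (id=4, id%4=0), emit tick 8, final value 48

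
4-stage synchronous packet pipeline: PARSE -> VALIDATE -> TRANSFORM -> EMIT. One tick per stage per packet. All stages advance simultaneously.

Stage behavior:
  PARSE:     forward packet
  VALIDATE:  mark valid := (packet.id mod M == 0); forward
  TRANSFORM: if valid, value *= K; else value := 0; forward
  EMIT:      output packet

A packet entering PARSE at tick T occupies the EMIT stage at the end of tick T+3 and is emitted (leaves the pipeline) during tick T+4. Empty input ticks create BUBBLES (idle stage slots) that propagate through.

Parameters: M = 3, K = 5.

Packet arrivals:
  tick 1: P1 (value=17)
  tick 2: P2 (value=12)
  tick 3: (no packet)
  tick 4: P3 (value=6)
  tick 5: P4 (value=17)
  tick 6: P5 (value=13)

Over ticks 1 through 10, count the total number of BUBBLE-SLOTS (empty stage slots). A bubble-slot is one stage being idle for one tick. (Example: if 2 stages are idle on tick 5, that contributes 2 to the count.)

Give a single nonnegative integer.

Answer: 20

Derivation:
Tick 1: [PARSE:P1(v=17,ok=F), VALIDATE:-, TRANSFORM:-, EMIT:-] out:-; bubbles=3
Tick 2: [PARSE:P2(v=12,ok=F), VALIDATE:P1(v=17,ok=F), TRANSFORM:-, EMIT:-] out:-; bubbles=2
Tick 3: [PARSE:-, VALIDATE:P2(v=12,ok=F), TRANSFORM:P1(v=0,ok=F), EMIT:-] out:-; bubbles=2
Tick 4: [PARSE:P3(v=6,ok=F), VALIDATE:-, TRANSFORM:P2(v=0,ok=F), EMIT:P1(v=0,ok=F)] out:-; bubbles=1
Tick 5: [PARSE:P4(v=17,ok=F), VALIDATE:P3(v=6,ok=T), TRANSFORM:-, EMIT:P2(v=0,ok=F)] out:P1(v=0); bubbles=1
Tick 6: [PARSE:P5(v=13,ok=F), VALIDATE:P4(v=17,ok=F), TRANSFORM:P3(v=30,ok=T), EMIT:-] out:P2(v=0); bubbles=1
Tick 7: [PARSE:-, VALIDATE:P5(v=13,ok=F), TRANSFORM:P4(v=0,ok=F), EMIT:P3(v=30,ok=T)] out:-; bubbles=1
Tick 8: [PARSE:-, VALIDATE:-, TRANSFORM:P5(v=0,ok=F), EMIT:P4(v=0,ok=F)] out:P3(v=30); bubbles=2
Tick 9: [PARSE:-, VALIDATE:-, TRANSFORM:-, EMIT:P5(v=0,ok=F)] out:P4(v=0); bubbles=3
Tick 10: [PARSE:-, VALIDATE:-, TRANSFORM:-, EMIT:-] out:P5(v=0); bubbles=4
Total bubble-slots: 20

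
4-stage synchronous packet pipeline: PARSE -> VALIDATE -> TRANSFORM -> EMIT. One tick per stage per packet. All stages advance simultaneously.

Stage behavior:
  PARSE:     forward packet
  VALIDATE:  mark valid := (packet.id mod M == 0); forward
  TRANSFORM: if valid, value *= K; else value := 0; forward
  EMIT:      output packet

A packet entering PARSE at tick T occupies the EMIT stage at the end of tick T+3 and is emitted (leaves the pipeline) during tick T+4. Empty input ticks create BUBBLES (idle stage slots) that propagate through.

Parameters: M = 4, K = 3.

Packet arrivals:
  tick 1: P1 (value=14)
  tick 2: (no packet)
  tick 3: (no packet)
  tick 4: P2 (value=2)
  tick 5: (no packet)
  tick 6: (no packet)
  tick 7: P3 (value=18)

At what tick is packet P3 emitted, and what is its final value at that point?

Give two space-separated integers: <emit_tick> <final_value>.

Tick 1: [PARSE:P1(v=14,ok=F), VALIDATE:-, TRANSFORM:-, EMIT:-] out:-; in:P1
Tick 2: [PARSE:-, VALIDATE:P1(v=14,ok=F), TRANSFORM:-, EMIT:-] out:-; in:-
Tick 3: [PARSE:-, VALIDATE:-, TRANSFORM:P1(v=0,ok=F), EMIT:-] out:-; in:-
Tick 4: [PARSE:P2(v=2,ok=F), VALIDATE:-, TRANSFORM:-, EMIT:P1(v=0,ok=F)] out:-; in:P2
Tick 5: [PARSE:-, VALIDATE:P2(v=2,ok=F), TRANSFORM:-, EMIT:-] out:P1(v=0); in:-
Tick 6: [PARSE:-, VALIDATE:-, TRANSFORM:P2(v=0,ok=F), EMIT:-] out:-; in:-
Tick 7: [PARSE:P3(v=18,ok=F), VALIDATE:-, TRANSFORM:-, EMIT:P2(v=0,ok=F)] out:-; in:P3
Tick 8: [PARSE:-, VALIDATE:P3(v=18,ok=F), TRANSFORM:-, EMIT:-] out:P2(v=0); in:-
Tick 9: [PARSE:-, VALIDATE:-, TRANSFORM:P3(v=0,ok=F), EMIT:-] out:-; in:-
Tick 10: [PARSE:-, VALIDATE:-, TRANSFORM:-, EMIT:P3(v=0,ok=F)] out:-; in:-
Tick 11: [PARSE:-, VALIDATE:-, TRANSFORM:-, EMIT:-] out:P3(v=0); in:-
P3: arrives tick 7, valid=False (id=3, id%4=3), emit tick 11, final value 0

Answer: 11 0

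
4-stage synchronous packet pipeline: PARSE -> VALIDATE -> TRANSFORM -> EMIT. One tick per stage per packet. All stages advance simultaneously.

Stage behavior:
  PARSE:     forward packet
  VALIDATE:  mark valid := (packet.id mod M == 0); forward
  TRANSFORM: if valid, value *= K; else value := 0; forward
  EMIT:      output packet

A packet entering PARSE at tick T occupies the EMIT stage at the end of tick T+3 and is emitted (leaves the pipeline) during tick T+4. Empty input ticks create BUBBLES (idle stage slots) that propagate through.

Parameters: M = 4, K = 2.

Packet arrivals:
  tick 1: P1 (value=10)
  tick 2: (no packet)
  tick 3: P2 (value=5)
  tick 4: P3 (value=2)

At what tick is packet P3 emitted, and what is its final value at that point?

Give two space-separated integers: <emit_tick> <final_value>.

Answer: 8 0

Derivation:
Tick 1: [PARSE:P1(v=10,ok=F), VALIDATE:-, TRANSFORM:-, EMIT:-] out:-; in:P1
Tick 2: [PARSE:-, VALIDATE:P1(v=10,ok=F), TRANSFORM:-, EMIT:-] out:-; in:-
Tick 3: [PARSE:P2(v=5,ok=F), VALIDATE:-, TRANSFORM:P1(v=0,ok=F), EMIT:-] out:-; in:P2
Tick 4: [PARSE:P3(v=2,ok=F), VALIDATE:P2(v=5,ok=F), TRANSFORM:-, EMIT:P1(v=0,ok=F)] out:-; in:P3
Tick 5: [PARSE:-, VALIDATE:P3(v=2,ok=F), TRANSFORM:P2(v=0,ok=F), EMIT:-] out:P1(v=0); in:-
Tick 6: [PARSE:-, VALIDATE:-, TRANSFORM:P3(v=0,ok=F), EMIT:P2(v=0,ok=F)] out:-; in:-
Tick 7: [PARSE:-, VALIDATE:-, TRANSFORM:-, EMIT:P3(v=0,ok=F)] out:P2(v=0); in:-
Tick 8: [PARSE:-, VALIDATE:-, TRANSFORM:-, EMIT:-] out:P3(v=0); in:-
P3: arrives tick 4, valid=False (id=3, id%4=3), emit tick 8, final value 0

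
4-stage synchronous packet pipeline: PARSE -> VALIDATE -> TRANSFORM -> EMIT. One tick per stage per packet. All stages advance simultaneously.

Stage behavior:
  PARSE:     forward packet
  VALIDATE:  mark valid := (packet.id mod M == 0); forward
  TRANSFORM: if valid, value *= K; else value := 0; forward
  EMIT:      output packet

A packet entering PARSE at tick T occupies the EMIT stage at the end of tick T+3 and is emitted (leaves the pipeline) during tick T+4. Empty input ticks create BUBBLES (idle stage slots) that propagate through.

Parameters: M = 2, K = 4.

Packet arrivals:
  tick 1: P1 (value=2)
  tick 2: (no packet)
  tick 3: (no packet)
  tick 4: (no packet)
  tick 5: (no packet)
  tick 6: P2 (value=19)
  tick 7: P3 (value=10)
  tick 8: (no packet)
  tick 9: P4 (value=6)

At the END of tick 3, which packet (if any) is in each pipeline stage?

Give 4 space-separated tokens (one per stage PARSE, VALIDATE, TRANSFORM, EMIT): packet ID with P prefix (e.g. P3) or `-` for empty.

Tick 1: [PARSE:P1(v=2,ok=F), VALIDATE:-, TRANSFORM:-, EMIT:-] out:-; in:P1
Tick 2: [PARSE:-, VALIDATE:P1(v=2,ok=F), TRANSFORM:-, EMIT:-] out:-; in:-
Tick 3: [PARSE:-, VALIDATE:-, TRANSFORM:P1(v=0,ok=F), EMIT:-] out:-; in:-
At end of tick 3: ['-', '-', 'P1', '-']

Answer: - - P1 -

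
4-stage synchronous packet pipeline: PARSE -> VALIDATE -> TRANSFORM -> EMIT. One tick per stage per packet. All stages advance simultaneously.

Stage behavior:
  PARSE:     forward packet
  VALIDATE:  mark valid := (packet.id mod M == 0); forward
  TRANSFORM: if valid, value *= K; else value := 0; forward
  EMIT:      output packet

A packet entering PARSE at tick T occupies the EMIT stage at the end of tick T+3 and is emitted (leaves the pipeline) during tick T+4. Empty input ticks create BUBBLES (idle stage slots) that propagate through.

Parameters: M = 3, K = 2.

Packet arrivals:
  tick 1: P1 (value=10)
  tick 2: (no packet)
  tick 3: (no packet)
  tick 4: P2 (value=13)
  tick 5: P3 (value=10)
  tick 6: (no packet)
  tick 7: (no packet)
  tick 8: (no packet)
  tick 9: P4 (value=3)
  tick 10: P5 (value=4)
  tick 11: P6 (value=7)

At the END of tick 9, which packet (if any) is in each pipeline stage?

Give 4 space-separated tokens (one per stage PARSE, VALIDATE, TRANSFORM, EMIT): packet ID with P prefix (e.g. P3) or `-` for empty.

Tick 1: [PARSE:P1(v=10,ok=F), VALIDATE:-, TRANSFORM:-, EMIT:-] out:-; in:P1
Tick 2: [PARSE:-, VALIDATE:P1(v=10,ok=F), TRANSFORM:-, EMIT:-] out:-; in:-
Tick 3: [PARSE:-, VALIDATE:-, TRANSFORM:P1(v=0,ok=F), EMIT:-] out:-; in:-
Tick 4: [PARSE:P2(v=13,ok=F), VALIDATE:-, TRANSFORM:-, EMIT:P1(v=0,ok=F)] out:-; in:P2
Tick 5: [PARSE:P3(v=10,ok=F), VALIDATE:P2(v=13,ok=F), TRANSFORM:-, EMIT:-] out:P1(v=0); in:P3
Tick 6: [PARSE:-, VALIDATE:P3(v=10,ok=T), TRANSFORM:P2(v=0,ok=F), EMIT:-] out:-; in:-
Tick 7: [PARSE:-, VALIDATE:-, TRANSFORM:P3(v=20,ok=T), EMIT:P2(v=0,ok=F)] out:-; in:-
Tick 8: [PARSE:-, VALIDATE:-, TRANSFORM:-, EMIT:P3(v=20,ok=T)] out:P2(v=0); in:-
Tick 9: [PARSE:P4(v=3,ok=F), VALIDATE:-, TRANSFORM:-, EMIT:-] out:P3(v=20); in:P4
At end of tick 9: ['P4', '-', '-', '-']

Answer: P4 - - -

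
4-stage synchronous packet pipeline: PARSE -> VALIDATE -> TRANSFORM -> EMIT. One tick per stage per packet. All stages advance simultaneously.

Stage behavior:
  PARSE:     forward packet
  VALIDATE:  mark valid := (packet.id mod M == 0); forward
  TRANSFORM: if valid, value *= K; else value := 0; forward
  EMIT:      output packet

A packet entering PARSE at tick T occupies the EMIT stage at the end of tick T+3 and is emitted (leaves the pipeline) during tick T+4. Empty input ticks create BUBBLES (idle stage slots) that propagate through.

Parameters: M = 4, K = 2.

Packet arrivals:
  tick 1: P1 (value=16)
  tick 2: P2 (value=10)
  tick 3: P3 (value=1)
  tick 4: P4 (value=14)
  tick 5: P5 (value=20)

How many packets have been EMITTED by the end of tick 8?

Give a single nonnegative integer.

Answer: 4

Derivation:
Tick 1: [PARSE:P1(v=16,ok=F), VALIDATE:-, TRANSFORM:-, EMIT:-] out:-; in:P1
Tick 2: [PARSE:P2(v=10,ok=F), VALIDATE:P1(v=16,ok=F), TRANSFORM:-, EMIT:-] out:-; in:P2
Tick 3: [PARSE:P3(v=1,ok=F), VALIDATE:P2(v=10,ok=F), TRANSFORM:P1(v=0,ok=F), EMIT:-] out:-; in:P3
Tick 4: [PARSE:P4(v=14,ok=F), VALIDATE:P3(v=1,ok=F), TRANSFORM:P2(v=0,ok=F), EMIT:P1(v=0,ok=F)] out:-; in:P4
Tick 5: [PARSE:P5(v=20,ok=F), VALIDATE:P4(v=14,ok=T), TRANSFORM:P3(v=0,ok=F), EMIT:P2(v=0,ok=F)] out:P1(v=0); in:P5
Tick 6: [PARSE:-, VALIDATE:P5(v=20,ok=F), TRANSFORM:P4(v=28,ok=T), EMIT:P3(v=0,ok=F)] out:P2(v=0); in:-
Tick 7: [PARSE:-, VALIDATE:-, TRANSFORM:P5(v=0,ok=F), EMIT:P4(v=28,ok=T)] out:P3(v=0); in:-
Tick 8: [PARSE:-, VALIDATE:-, TRANSFORM:-, EMIT:P5(v=0,ok=F)] out:P4(v=28); in:-
Emitted by tick 8: ['P1', 'P2', 'P3', 'P4']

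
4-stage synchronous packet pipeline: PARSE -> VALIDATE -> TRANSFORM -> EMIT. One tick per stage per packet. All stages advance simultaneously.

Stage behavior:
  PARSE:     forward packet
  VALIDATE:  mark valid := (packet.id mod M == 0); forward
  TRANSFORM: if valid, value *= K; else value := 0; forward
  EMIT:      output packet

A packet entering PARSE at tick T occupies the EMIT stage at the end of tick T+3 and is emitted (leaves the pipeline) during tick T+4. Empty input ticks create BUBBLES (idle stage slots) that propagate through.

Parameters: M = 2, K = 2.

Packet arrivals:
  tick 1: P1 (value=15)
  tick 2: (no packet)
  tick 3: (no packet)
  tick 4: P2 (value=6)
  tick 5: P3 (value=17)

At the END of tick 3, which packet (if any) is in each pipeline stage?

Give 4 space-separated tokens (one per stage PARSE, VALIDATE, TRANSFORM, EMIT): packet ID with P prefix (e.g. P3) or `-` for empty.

Answer: - - P1 -

Derivation:
Tick 1: [PARSE:P1(v=15,ok=F), VALIDATE:-, TRANSFORM:-, EMIT:-] out:-; in:P1
Tick 2: [PARSE:-, VALIDATE:P1(v=15,ok=F), TRANSFORM:-, EMIT:-] out:-; in:-
Tick 3: [PARSE:-, VALIDATE:-, TRANSFORM:P1(v=0,ok=F), EMIT:-] out:-; in:-
At end of tick 3: ['-', '-', 'P1', '-']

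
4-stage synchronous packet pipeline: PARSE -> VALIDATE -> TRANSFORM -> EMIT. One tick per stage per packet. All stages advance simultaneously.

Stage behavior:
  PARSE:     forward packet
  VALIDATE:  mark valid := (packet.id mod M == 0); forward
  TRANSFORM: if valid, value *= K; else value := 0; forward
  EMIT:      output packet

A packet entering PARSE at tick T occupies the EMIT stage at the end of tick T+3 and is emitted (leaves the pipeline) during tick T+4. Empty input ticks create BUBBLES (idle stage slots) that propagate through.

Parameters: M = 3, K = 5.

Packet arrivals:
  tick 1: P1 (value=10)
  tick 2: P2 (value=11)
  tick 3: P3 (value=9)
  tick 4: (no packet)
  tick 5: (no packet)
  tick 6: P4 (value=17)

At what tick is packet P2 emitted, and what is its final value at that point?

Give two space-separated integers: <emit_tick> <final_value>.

Tick 1: [PARSE:P1(v=10,ok=F), VALIDATE:-, TRANSFORM:-, EMIT:-] out:-; in:P1
Tick 2: [PARSE:P2(v=11,ok=F), VALIDATE:P1(v=10,ok=F), TRANSFORM:-, EMIT:-] out:-; in:P2
Tick 3: [PARSE:P3(v=9,ok=F), VALIDATE:P2(v=11,ok=F), TRANSFORM:P1(v=0,ok=F), EMIT:-] out:-; in:P3
Tick 4: [PARSE:-, VALIDATE:P3(v=9,ok=T), TRANSFORM:P2(v=0,ok=F), EMIT:P1(v=0,ok=F)] out:-; in:-
Tick 5: [PARSE:-, VALIDATE:-, TRANSFORM:P3(v=45,ok=T), EMIT:P2(v=0,ok=F)] out:P1(v=0); in:-
Tick 6: [PARSE:P4(v=17,ok=F), VALIDATE:-, TRANSFORM:-, EMIT:P3(v=45,ok=T)] out:P2(v=0); in:P4
Tick 7: [PARSE:-, VALIDATE:P4(v=17,ok=F), TRANSFORM:-, EMIT:-] out:P3(v=45); in:-
Tick 8: [PARSE:-, VALIDATE:-, TRANSFORM:P4(v=0,ok=F), EMIT:-] out:-; in:-
Tick 9: [PARSE:-, VALIDATE:-, TRANSFORM:-, EMIT:P4(v=0,ok=F)] out:-; in:-
Tick 10: [PARSE:-, VALIDATE:-, TRANSFORM:-, EMIT:-] out:P4(v=0); in:-
P2: arrives tick 2, valid=False (id=2, id%3=2), emit tick 6, final value 0

Answer: 6 0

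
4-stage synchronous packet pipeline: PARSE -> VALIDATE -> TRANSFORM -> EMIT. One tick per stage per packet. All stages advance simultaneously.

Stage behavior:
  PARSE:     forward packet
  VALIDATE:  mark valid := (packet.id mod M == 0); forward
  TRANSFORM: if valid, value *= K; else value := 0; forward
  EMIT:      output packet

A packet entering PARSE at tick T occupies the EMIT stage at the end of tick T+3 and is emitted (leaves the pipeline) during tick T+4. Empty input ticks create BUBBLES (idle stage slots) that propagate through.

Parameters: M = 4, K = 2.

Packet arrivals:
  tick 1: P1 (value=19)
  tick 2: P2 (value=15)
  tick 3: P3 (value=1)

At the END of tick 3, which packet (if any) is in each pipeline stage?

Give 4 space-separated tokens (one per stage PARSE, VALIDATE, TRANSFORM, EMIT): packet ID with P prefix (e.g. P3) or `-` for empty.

Answer: P3 P2 P1 -

Derivation:
Tick 1: [PARSE:P1(v=19,ok=F), VALIDATE:-, TRANSFORM:-, EMIT:-] out:-; in:P1
Tick 2: [PARSE:P2(v=15,ok=F), VALIDATE:P1(v=19,ok=F), TRANSFORM:-, EMIT:-] out:-; in:P2
Tick 3: [PARSE:P3(v=1,ok=F), VALIDATE:P2(v=15,ok=F), TRANSFORM:P1(v=0,ok=F), EMIT:-] out:-; in:P3
At end of tick 3: ['P3', 'P2', 'P1', '-']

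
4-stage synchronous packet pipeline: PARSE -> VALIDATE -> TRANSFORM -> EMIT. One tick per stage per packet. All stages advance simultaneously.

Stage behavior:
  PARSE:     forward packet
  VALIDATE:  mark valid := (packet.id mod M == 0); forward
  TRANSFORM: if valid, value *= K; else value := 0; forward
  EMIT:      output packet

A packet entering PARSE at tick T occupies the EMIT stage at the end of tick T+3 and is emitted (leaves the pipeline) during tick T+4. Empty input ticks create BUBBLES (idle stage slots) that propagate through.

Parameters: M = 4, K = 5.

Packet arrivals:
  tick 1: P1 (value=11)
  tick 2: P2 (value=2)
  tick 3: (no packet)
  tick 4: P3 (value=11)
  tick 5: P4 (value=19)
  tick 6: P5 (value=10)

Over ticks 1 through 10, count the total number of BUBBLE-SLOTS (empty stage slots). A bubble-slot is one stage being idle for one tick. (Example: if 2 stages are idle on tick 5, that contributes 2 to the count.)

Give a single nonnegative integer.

Answer: 20

Derivation:
Tick 1: [PARSE:P1(v=11,ok=F), VALIDATE:-, TRANSFORM:-, EMIT:-] out:-; bubbles=3
Tick 2: [PARSE:P2(v=2,ok=F), VALIDATE:P1(v=11,ok=F), TRANSFORM:-, EMIT:-] out:-; bubbles=2
Tick 3: [PARSE:-, VALIDATE:P2(v=2,ok=F), TRANSFORM:P1(v=0,ok=F), EMIT:-] out:-; bubbles=2
Tick 4: [PARSE:P3(v=11,ok=F), VALIDATE:-, TRANSFORM:P2(v=0,ok=F), EMIT:P1(v=0,ok=F)] out:-; bubbles=1
Tick 5: [PARSE:P4(v=19,ok=F), VALIDATE:P3(v=11,ok=F), TRANSFORM:-, EMIT:P2(v=0,ok=F)] out:P1(v=0); bubbles=1
Tick 6: [PARSE:P5(v=10,ok=F), VALIDATE:P4(v=19,ok=T), TRANSFORM:P3(v=0,ok=F), EMIT:-] out:P2(v=0); bubbles=1
Tick 7: [PARSE:-, VALIDATE:P5(v=10,ok=F), TRANSFORM:P4(v=95,ok=T), EMIT:P3(v=0,ok=F)] out:-; bubbles=1
Tick 8: [PARSE:-, VALIDATE:-, TRANSFORM:P5(v=0,ok=F), EMIT:P4(v=95,ok=T)] out:P3(v=0); bubbles=2
Tick 9: [PARSE:-, VALIDATE:-, TRANSFORM:-, EMIT:P5(v=0,ok=F)] out:P4(v=95); bubbles=3
Tick 10: [PARSE:-, VALIDATE:-, TRANSFORM:-, EMIT:-] out:P5(v=0); bubbles=4
Total bubble-slots: 20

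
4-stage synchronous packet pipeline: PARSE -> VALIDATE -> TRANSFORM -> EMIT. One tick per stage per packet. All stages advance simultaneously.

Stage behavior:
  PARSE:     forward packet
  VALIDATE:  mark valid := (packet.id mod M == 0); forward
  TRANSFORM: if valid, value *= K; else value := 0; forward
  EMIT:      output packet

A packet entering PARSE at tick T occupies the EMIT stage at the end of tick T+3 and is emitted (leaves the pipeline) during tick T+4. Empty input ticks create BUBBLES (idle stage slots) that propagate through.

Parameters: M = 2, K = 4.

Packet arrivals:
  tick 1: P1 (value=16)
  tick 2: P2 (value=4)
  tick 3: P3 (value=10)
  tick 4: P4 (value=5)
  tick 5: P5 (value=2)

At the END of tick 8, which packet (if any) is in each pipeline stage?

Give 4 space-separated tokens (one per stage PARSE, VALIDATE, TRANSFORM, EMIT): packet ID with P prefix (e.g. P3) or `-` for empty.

Answer: - - - P5

Derivation:
Tick 1: [PARSE:P1(v=16,ok=F), VALIDATE:-, TRANSFORM:-, EMIT:-] out:-; in:P1
Tick 2: [PARSE:P2(v=4,ok=F), VALIDATE:P1(v=16,ok=F), TRANSFORM:-, EMIT:-] out:-; in:P2
Tick 3: [PARSE:P3(v=10,ok=F), VALIDATE:P2(v=4,ok=T), TRANSFORM:P1(v=0,ok=F), EMIT:-] out:-; in:P3
Tick 4: [PARSE:P4(v=5,ok=F), VALIDATE:P3(v=10,ok=F), TRANSFORM:P2(v=16,ok=T), EMIT:P1(v=0,ok=F)] out:-; in:P4
Tick 5: [PARSE:P5(v=2,ok=F), VALIDATE:P4(v=5,ok=T), TRANSFORM:P3(v=0,ok=F), EMIT:P2(v=16,ok=T)] out:P1(v=0); in:P5
Tick 6: [PARSE:-, VALIDATE:P5(v=2,ok=F), TRANSFORM:P4(v=20,ok=T), EMIT:P3(v=0,ok=F)] out:P2(v=16); in:-
Tick 7: [PARSE:-, VALIDATE:-, TRANSFORM:P5(v=0,ok=F), EMIT:P4(v=20,ok=T)] out:P3(v=0); in:-
Tick 8: [PARSE:-, VALIDATE:-, TRANSFORM:-, EMIT:P5(v=0,ok=F)] out:P4(v=20); in:-
At end of tick 8: ['-', '-', '-', 'P5']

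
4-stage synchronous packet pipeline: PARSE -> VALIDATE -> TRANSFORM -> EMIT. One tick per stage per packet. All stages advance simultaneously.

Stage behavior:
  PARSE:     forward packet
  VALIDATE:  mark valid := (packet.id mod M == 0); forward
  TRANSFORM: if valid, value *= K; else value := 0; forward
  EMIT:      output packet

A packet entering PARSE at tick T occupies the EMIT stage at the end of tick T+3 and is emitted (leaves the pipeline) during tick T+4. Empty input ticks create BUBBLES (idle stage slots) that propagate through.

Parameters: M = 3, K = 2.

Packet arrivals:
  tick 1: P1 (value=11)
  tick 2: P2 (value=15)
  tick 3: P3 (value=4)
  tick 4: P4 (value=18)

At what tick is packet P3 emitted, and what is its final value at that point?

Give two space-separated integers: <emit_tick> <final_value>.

Tick 1: [PARSE:P1(v=11,ok=F), VALIDATE:-, TRANSFORM:-, EMIT:-] out:-; in:P1
Tick 2: [PARSE:P2(v=15,ok=F), VALIDATE:P1(v=11,ok=F), TRANSFORM:-, EMIT:-] out:-; in:P2
Tick 3: [PARSE:P3(v=4,ok=F), VALIDATE:P2(v=15,ok=F), TRANSFORM:P1(v=0,ok=F), EMIT:-] out:-; in:P3
Tick 4: [PARSE:P4(v=18,ok=F), VALIDATE:P3(v=4,ok=T), TRANSFORM:P2(v=0,ok=F), EMIT:P1(v=0,ok=F)] out:-; in:P4
Tick 5: [PARSE:-, VALIDATE:P4(v=18,ok=F), TRANSFORM:P3(v=8,ok=T), EMIT:P2(v=0,ok=F)] out:P1(v=0); in:-
Tick 6: [PARSE:-, VALIDATE:-, TRANSFORM:P4(v=0,ok=F), EMIT:P3(v=8,ok=T)] out:P2(v=0); in:-
Tick 7: [PARSE:-, VALIDATE:-, TRANSFORM:-, EMIT:P4(v=0,ok=F)] out:P3(v=8); in:-
Tick 8: [PARSE:-, VALIDATE:-, TRANSFORM:-, EMIT:-] out:P4(v=0); in:-
P3: arrives tick 3, valid=True (id=3, id%3=0), emit tick 7, final value 8

Answer: 7 8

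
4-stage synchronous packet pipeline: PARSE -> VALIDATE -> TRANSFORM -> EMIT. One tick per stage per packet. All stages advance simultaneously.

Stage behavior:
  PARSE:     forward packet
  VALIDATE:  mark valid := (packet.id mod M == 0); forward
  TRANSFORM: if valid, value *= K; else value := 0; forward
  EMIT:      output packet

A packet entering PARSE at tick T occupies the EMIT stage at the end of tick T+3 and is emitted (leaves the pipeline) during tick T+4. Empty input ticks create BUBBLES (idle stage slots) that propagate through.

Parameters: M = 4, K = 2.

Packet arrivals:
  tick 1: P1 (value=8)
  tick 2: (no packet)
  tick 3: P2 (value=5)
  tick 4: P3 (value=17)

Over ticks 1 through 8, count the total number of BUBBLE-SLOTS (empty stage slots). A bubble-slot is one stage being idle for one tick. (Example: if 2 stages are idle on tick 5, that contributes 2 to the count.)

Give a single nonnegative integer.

Answer: 20

Derivation:
Tick 1: [PARSE:P1(v=8,ok=F), VALIDATE:-, TRANSFORM:-, EMIT:-] out:-; bubbles=3
Tick 2: [PARSE:-, VALIDATE:P1(v=8,ok=F), TRANSFORM:-, EMIT:-] out:-; bubbles=3
Tick 3: [PARSE:P2(v=5,ok=F), VALIDATE:-, TRANSFORM:P1(v=0,ok=F), EMIT:-] out:-; bubbles=2
Tick 4: [PARSE:P3(v=17,ok=F), VALIDATE:P2(v=5,ok=F), TRANSFORM:-, EMIT:P1(v=0,ok=F)] out:-; bubbles=1
Tick 5: [PARSE:-, VALIDATE:P3(v=17,ok=F), TRANSFORM:P2(v=0,ok=F), EMIT:-] out:P1(v=0); bubbles=2
Tick 6: [PARSE:-, VALIDATE:-, TRANSFORM:P3(v=0,ok=F), EMIT:P2(v=0,ok=F)] out:-; bubbles=2
Tick 7: [PARSE:-, VALIDATE:-, TRANSFORM:-, EMIT:P3(v=0,ok=F)] out:P2(v=0); bubbles=3
Tick 8: [PARSE:-, VALIDATE:-, TRANSFORM:-, EMIT:-] out:P3(v=0); bubbles=4
Total bubble-slots: 20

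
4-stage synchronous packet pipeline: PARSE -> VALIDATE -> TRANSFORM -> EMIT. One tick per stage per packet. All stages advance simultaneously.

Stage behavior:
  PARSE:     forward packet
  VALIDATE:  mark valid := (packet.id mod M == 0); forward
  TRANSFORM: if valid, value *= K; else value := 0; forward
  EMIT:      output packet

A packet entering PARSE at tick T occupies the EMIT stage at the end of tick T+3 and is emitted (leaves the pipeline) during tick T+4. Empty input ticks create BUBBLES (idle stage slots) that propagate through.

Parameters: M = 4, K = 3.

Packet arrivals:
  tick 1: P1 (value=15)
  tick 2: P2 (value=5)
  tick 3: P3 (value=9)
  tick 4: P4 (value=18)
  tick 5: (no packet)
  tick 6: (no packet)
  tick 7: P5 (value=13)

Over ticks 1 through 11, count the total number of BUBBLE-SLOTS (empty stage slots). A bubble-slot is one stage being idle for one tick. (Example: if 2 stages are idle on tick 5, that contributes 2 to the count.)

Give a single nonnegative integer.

Answer: 24

Derivation:
Tick 1: [PARSE:P1(v=15,ok=F), VALIDATE:-, TRANSFORM:-, EMIT:-] out:-; bubbles=3
Tick 2: [PARSE:P2(v=5,ok=F), VALIDATE:P1(v=15,ok=F), TRANSFORM:-, EMIT:-] out:-; bubbles=2
Tick 3: [PARSE:P3(v=9,ok=F), VALIDATE:P2(v=5,ok=F), TRANSFORM:P1(v=0,ok=F), EMIT:-] out:-; bubbles=1
Tick 4: [PARSE:P4(v=18,ok=F), VALIDATE:P3(v=9,ok=F), TRANSFORM:P2(v=0,ok=F), EMIT:P1(v=0,ok=F)] out:-; bubbles=0
Tick 5: [PARSE:-, VALIDATE:P4(v=18,ok=T), TRANSFORM:P3(v=0,ok=F), EMIT:P2(v=0,ok=F)] out:P1(v=0); bubbles=1
Tick 6: [PARSE:-, VALIDATE:-, TRANSFORM:P4(v=54,ok=T), EMIT:P3(v=0,ok=F)] out:P2(v=0); bubbles=2
Tick 7: [PARSE:P5(v=13,ok=F), VALIDATE:-, TRANSFORM:-, EMIT:P4(v=54,ok=T)] out:P3(v=0); bubbles=2
Tick 8: [PARSE:-, VALIDATE:P5(v=13,ok=F), TRANSFORM:-, EMIT:-] out:P4(v=54); bubbles=3
Tick 9: [PARSE:-, VALIDATE:-, TRANSFORM:P5(v=0,ok=F), EMIT:-] out:-; bubbles=3
Tick 10: [PARSE:-, VALIDATE:-, TRANSFORM:-, EMIT:P5(v=0,ok=F)] out:-; bubbles=3
Tick 11: [PARSE:-, VALIDATE:-, TRANSFORM:-, EMIT:-] out:P5(v=0); bubbles=4
Total bubble-slots: 24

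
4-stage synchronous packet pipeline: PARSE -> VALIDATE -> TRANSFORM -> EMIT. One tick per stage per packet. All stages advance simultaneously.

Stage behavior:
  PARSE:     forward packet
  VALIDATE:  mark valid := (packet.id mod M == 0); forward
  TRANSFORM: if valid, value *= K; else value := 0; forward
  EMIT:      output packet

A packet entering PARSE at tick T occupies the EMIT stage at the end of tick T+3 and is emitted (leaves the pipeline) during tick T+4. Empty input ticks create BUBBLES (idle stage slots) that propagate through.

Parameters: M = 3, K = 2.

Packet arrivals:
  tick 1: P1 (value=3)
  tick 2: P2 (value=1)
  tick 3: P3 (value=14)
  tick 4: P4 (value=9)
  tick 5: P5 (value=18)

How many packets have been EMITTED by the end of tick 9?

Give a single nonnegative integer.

Answer: 5

Derivation:
Tick 1: [PARSE:P1(v=3,ok=F), VALIDATE:-, TRANSFORM:-, EMIT:-] out:-; in:P1
Tick 2: [PARSE:P2(v=1,ok=F), VALIDATE:P1(v=3,ok=F), TRANSFORM:-, EMIT:-] out:-; in:P2
Tick 3: [PARSE:P3(v=14,ok=F), VALIDATE:P2(v=1,ok=F), TRANSFORM:P1(v=0,ok=F), EMIT:-] out:-; in:P3
Tick 4: [PARSE:P4(v=9,ok=F), VALIDATE:P3(v=14,ok=T), TRANSFORM:P2(v=0,ok=F), EMIT:P1(v=0,ok=F)] out:-; in:P4
Tick 5: [PARSE:P5(v=18,ok=F), VALIDATE:P4(v=9,ok=F), TRANSFORM:P3(v=28,ok=T), EMIT:P2(v=0,ok=F)] out:P1(v=0); in:P5
Tick 6: [PARSE:-, VALIDATE:P5(v=18,ok=F), TRANSFORM:P4(v=0,ok=F), EMIT:P3(v=28,ok=T)] out:P2(v=0); in:-
Tick 7: [PARSE:-, VALIDATE:-, TRANSFORM:P5(v=0,ok=F), EMIT:P4(v=0,ok=F)] out:P3(v=28); in:-
Tick 8: [PARSE:-, VALIDATE:-, TRANSFORM:-, EMIT:P5(v=0,ok=F)] out:P4(v=0); in:-
Tick 9: [PARSE:-, VALIDATE:-, TRANSFORM:-, EMIT:-] out:P5(v=0); in:-
Emitted by tick 9: ['P1', 'P2', 'P3', 'P4', 'P5']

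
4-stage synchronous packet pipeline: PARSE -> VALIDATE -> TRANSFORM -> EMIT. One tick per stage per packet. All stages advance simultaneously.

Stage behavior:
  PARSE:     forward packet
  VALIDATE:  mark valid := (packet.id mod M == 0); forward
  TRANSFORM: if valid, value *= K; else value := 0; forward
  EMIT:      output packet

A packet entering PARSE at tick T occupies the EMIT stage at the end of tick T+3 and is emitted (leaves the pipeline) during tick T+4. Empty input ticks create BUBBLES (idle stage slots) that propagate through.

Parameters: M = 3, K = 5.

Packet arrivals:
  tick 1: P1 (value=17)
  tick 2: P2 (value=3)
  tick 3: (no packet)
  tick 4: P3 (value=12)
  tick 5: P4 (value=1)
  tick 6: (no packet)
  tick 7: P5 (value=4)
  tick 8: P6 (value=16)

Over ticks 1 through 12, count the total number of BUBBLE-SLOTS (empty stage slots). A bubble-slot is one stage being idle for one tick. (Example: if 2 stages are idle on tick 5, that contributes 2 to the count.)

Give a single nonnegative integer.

Tick 1: [PARSE:P1(v=17,ok=F), VALIDATE:-, TRANSFORM:-, EMIT:-] out:-; bubbles=3
Tick 2: [PARSE:P2(v=3,ok=F), VALIDATE:P1(v=17,ok=F), TRANSFORM:-, EMIT:-] out:-; bubbles=2
Tick 3: [PARSE:-, VALIDATE:P2(v=3,ok=F), TRANSFORM:P1(v=0,ok=F), EMIT:-] out:-; bubbles=2
Tick 4: [PARSE:P3(v=12,ok=F), VALIDATE:-, TRANSFORM:P2(v=0,ok=F), EMIT:P1(v=0,ok=F)] out:-; bubbles=1
Tick 5: [PARSE:P4(v=1,ok=F), VALIDATE:P3(v=12,ok=T), TRANSFORM:-, EMIT:P2(v=0,ok=F)] out:P1(v=0); bubbles=1
Tick 6: [PARSE:-, VALIDATE:P4(v=1,ok=F), TRANSFORM:P3(v=60,ok=T), EMIT:-] out:P2(v=0); bubbles=2
Tick 7: [PARSE:P5(v=4,ok=F), VALIDATE:-, TRANSFORM:P4(v=0,ok=F), EMIT:P3(v=60,ok=T)] out:-; bubbles=1
Tick 8: [PARSE:P6(v=16,ok=F), VALIDATE:P5(v=4,ok=F), TRANSFORM:-, EMIT:P4(v=0,ok=F)] out:P3(v=60); bubbles=1
Tick 9: [PARSE:-, VALIDATE:P6(v=16,ok=T), TRANSFORM:P5(v=0,ok=F), EMIT:-] out:P4(v=0); bubbles=2
Tick 10: [PARSE:-, VALIDATE:-, TRANSFORM:P6(v=80,ok=T), EMIT:P5(v=0,ok=F)] out:-; bubbles=2
Tick 11: [PARSE:-, VALIDATE:-, TRANSFORM:-, EMIT:P6(v=80,ok=T)] out:P5(v=0); bubbles=3
Tick 12: [PARSE:-, VALIDATE:-, TRANSFORM:-, EMIT:-] out:P6(v=80); bubbles=4
Total bubble-slots: 24

Answer: 24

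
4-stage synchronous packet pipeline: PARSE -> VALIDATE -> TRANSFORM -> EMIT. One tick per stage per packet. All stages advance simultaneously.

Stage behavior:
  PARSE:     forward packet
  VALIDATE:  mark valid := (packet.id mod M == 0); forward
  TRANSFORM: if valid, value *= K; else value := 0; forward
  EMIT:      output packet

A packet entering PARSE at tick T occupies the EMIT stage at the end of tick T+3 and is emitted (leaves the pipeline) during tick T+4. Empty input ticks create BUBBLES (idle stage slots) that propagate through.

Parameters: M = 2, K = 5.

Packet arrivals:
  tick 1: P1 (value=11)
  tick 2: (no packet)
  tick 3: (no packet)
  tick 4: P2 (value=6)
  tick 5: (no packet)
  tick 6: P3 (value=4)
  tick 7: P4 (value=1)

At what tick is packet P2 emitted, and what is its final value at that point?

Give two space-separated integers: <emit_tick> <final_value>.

Tick 1: [PARSE:P1(v=11,ok=F), VALIDATE:-, TRANSFORM:-, EMIT:-] out:-; in:P1
Tick 2: [PARSE:-, VALIDATE:P1(v=11,ok=F), TRANSFORM:-, EMIT:-] out:-; in:-
Tick 3: [PARSE:-, VALIDATE:-, TRANSFORM:P1(v=0,ok=F), EMIT:-] out:-; in:-
Tick 4: [PARSE:P2(v=6,ok=F), VALIDATE:-, TRANSFORM:-, EMIT:P1(v=0,ok=F)] out:-; in:P2
Tick 5: [PARSE:-, VALIDATE:P2(v=6,ok=T), TRANSFORM:-, EMIT:-] out:P1(v=0); in:-
Tick 6: [PARSE:P3(v=4,ok=F), VALIDATE:-, TRANSFORM:P2(v=30,ok=T), EMIT:-] out:-; in:P3
Tick 7: [PARSE:P4(v=1,ok=F), VALIDATE:P3(v=4,ok=F), TRANSFORM:-, EMIT:P2(v=30,ok=T)] out:-; in:P4
Tick 8: [PARSE:-, VALIDATE:P4(v=1,ok=T), TRANSFORM:P3(v=0,ok=F), EMIT:-] out:P2(v=30); in:-
Tick 9: [PARSE:-, VALIDATE:-, TRANSFORM:P4(v=5,ok=T), EMIT:P3(v=0,ok=F)] out:-; in:-
Tick 10: [PARSE:-, VALIDATE:-, TRANSFORM:-, EMIT:P4(v=5,ok=T)] out:P3(v=0); in:-
Tick 11: [PARSE:-, VALIDATE:-, TRANSFORM:-, EMIT:-] out:P4(v=5); in:-
P2: arrives tick 4, valid=True (id=2, id%2=0), emit tick 8, final value 30

Answer: 8 30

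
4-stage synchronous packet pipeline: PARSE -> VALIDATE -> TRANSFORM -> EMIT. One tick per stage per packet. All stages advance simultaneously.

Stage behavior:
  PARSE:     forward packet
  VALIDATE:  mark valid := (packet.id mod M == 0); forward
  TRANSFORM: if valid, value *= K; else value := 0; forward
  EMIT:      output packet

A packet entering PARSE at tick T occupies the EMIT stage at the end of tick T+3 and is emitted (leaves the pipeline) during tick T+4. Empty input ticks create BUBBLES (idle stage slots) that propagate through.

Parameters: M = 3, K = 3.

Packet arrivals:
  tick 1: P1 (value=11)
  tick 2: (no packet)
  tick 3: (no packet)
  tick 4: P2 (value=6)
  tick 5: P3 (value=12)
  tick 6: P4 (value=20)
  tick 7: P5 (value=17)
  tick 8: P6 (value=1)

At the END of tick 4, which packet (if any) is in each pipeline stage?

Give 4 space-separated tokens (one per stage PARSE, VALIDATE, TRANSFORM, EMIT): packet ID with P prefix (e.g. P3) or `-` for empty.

Tick 1: [PARSE:P1(v=11,ok=F), VALIDATE:-, TRANSFORM:-, EMIT:-] out:-; in:P1
Tick 2: [PARSE:-, VALIDATE:P1(v=11,ok=F), TRANSFORM:-, EMIT:-] out:-; in:-
Tick 3: [PARSE:-, VALIDATE:-, TRANSFORM:P1(v=0,ok=F), EMIT:-] out:-; in:-
Tick 4: [PARSE:P2(v=6,ok=F), VALIDATE:-, TRANSFORM:-, EMIT:P1(v=0,ok=F)] out:-; in:P2
At end of tick 4: ['P2', '-', '-', 'P1']

Answer: P2 - - P1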